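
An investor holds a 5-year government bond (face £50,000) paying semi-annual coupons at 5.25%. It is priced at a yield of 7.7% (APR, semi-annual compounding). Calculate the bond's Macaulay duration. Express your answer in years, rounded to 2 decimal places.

Periodic yield y = 0.0385. Discount each cash flow and weight by its period:
  t   CF        PV=CF/(1+0.0385)^t    t·PV
  1     1,312.50     1,263.8421     1,263.8421
  2     1,312.50     1,216.9880     2,433.9761
  3     1,312.50     1,171.8710     3,515.6130
  4     1,312.50     1,128.4266     4,513.7063
  5     1,312.50     1,086.5928     5,432.9638
  6     1,312.50     1,046.3098     6,277.8590
  7     1,312.50     1,007.5203     7,052.6421
  8     1,312.50       970.1688     7,761.3504
  9     1,312.50       934.2020     8,407.8182
  10   51,312.50    35,168.8499   351,688.4987
  Σ                 44,994.7713   398,348.2698
Price P = Σ PV = 44,994.7713.
Macaulay duration = Σ(t·PV) / P = 398,348.2698 / 44,994.7713 = 8.85321 half-year periods.
In years: 8.85321 / 2 = 4.42661 years.

4.43 years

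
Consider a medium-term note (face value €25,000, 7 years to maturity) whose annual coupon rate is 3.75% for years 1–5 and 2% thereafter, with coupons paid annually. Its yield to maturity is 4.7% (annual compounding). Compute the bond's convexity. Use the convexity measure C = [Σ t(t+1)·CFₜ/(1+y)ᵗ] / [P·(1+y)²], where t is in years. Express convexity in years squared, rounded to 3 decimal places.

43.941

With y = 0.047:
  t   CF        PV=CF/(1+0.047)^t    t·PV        t(t+1)·PV
  1       937.50       895.4155       895.4155       1,790.8309
  2       937.50       855.2201     1,710.4403       5,131.3208
  3       937.50       816.8292     2,450.4875       9,801.9499
  4       937.50       780.1616     3,120.6463      15,603.2313
  5       937.50       745.1400     3,725.6999      22,354.1995
  6       500.00       379.5683     2,277.4097      15,941.8678
  7    25,500.00    18,488.9994   129,422.9959   1,035,383.9672
  Σ                 22,961.3340   143,603.0950   1,106,007.3674
P = 22,961.3340.
Convexity = Σ t(t+1)·PV / [P·(1+y)²] = 1,106,007.3674 / (22,961.3340 × 1.096209) = 43.94076.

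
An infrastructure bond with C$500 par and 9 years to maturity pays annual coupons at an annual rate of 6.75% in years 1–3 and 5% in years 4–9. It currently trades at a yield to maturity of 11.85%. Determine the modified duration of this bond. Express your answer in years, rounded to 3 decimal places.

Periodic yield y = 0.1185. First find Macaulay duration:
  t   CF        PV=CF/(1+0.1185)^t    t·PV
  1        33.75        30.1743        30.1743
  2        33.75        26.9775        53.9550
  3        33.75        24.1194        72.3581
  4        25.00        15.9734        63.8934
  5        25.00        14.2810        71.4052
  6        25.00        12.7680        76.6082
  7        25.00        11.4153        79.9072
  8        25.00        10.2059        81.6473
  9       525.00       191.6176     1,724.5584
  Σ                    337.5325     2,254.5073
P = 337.5325; Macaulay duration = 2,254.5073 / 337.5325 = 6.67938 years.
Modified duration = D_Mac / (1 + y) = 6.67938 / 1.1185 = 5.97173 years.

5.972 years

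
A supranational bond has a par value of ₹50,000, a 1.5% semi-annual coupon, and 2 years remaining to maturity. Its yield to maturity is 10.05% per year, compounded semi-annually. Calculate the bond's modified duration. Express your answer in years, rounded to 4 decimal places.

1.8810 years

Periodic yield y = 0.05025. First find Macaulay duration:
  t   CF        PV=CF/(1+0.05025)^t    t·PV
  1       375.00       357.0578       357.0578
  2       375.00       339.9741       679.9483
  3       375.00       323.7078       971.1235
  4    50,375.00    41,404.1905   165,616.7621
  Σ                 42,424.9303   167,624.8917
P = 42,424.9303; Macaulay duration = 167,624.8917 / 42,424.9303 = 3.95109 half-year periods = 1.97555 years.
Modified duration = D_Mac / (1 + y) = 1.97555 / 1.05025 = 1.88103 years.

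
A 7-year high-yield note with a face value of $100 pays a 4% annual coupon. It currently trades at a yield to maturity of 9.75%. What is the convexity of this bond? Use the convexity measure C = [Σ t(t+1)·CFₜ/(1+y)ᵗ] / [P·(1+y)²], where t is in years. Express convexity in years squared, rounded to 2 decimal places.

38.48

With y = 0.0975:
  t   CF        PV=CF/(1+0.0975)^t    t·PV        t(t+1)·PV
  1         4.00         3.6446         3.6446           7.2893
  2         4.00         3.3209         6.6417          19.9252
  3         4.00         3.0258         9.0775          36.3101
  4         4.00         2.7570        11.0281          55.1406
  5         4.00         2.5121        12.5605          75.3631
  6         4.00         2.2889        13.7336          96.1351
  7       104.00        54.2253       379.5768       3,036.6145
  Σ                     71.7747       436.2629       3,326.7780
P = 71.7747.
Convexity = Σ t(t+1)·PV / [P·(1+y)²] = 3,326.7780 / (71.7747 × 1.204506) = 38.48075.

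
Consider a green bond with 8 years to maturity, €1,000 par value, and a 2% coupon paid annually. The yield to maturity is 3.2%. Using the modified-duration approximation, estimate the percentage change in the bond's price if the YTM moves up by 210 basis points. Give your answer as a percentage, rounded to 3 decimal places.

Periodic yield y = 0.032. Modified duration first:
  t   CF        PV=CF/(1+0.032)^t    t·PV
  1        20.00        19.3798        19.3798
  2        20.00        18.7789        37.5578
  3        20.00        18.1966        54.5899
  4        20.00        17.6324        70.5296
  5        20.00        17.0857        85.4283
  6        20.00        16.5559        99.3352
  7        20.00        16.0425       112.2975
  8     1,020.00       792.7981     6,342.3847
  Σ                    916.4699     6,821.5028
P = 916.4699; D_Mac = 7.44324 yrs; D_mod = 7.44324/(1+0.032) = 7.21244 yrs.
ΔP/P ≈ -D_mod · Δy = -7.21244 × (+0.021) = -0.151461 = -15.1461%.

-15.146%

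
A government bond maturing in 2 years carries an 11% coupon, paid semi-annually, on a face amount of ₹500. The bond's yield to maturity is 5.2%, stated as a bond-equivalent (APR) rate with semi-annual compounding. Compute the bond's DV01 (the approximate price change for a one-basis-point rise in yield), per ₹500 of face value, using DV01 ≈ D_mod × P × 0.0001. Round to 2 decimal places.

Periodic yield y = 0.026.
  t   CF        PV=CF/(1+0.026)^t    t·PV
  1        27.50        26.8031        26.8031
  2        27.50        26.1239        52.2478
  3        27.50        25.4619        76.3857
  4       527.50       476.0286     1,904.1143
  Σ                    554.4175     2,059.5509
P = 554.4175; D_Mac = 3.71480 half-year periods = 1.85740 yrs; D_mod = 1.81033 yrs.
DV01 ≈ 1.81033 × 554.4175 × 0.0001 = 0.100368.

₹0.10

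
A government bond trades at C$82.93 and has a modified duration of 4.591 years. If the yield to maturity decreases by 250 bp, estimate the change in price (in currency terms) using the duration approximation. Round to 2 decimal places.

Duration approximation: ΔP/P ≈ -D_mod · Δy = -4.591 × (-0.025) = +0.114775.
ΔP ≈ 82.93 × (+0.114775) = +9.51829075.

+C$9.52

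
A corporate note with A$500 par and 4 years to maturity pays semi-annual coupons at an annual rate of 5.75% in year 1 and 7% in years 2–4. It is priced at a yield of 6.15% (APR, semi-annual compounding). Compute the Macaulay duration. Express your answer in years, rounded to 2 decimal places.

Periodic yield y = 0.03075. Discount each cash flow and weight by its period:
  t   CF        PV=CF/(1+0.03075)^t    t·PV
  1       14.375        13.9462        13.9462
  2       14.375        13.5301        27.0602
  3       17.500        15.9800        47.9401
  4       17.500        15.5033        62.0133
  5       17.500        15.0408        75.2041
  6       17.500        14.5921        87.5526
  7       17.500        14.1568        99.0975
  8      517.500       406.1473     3,249.1787
  Σ                    508.8967     3,661.9926
Price P = Σ PV = 508.8967.
Macaulay duration = Σ(t·PV) / P = 3,661.9926 / 508.8967 = 7.19595 half-year periods.
In years: 7.19595 / 2 = 3.59797 years.

3.60 years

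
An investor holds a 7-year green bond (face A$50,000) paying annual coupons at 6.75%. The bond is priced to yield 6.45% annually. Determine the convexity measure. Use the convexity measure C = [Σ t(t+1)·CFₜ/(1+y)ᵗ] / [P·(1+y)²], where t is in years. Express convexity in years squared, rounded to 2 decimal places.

38.40

With y = 0.0645:
  t   CF        PV=CF/(1+0.0645)^t    t·PV        t(t+1)·PV
  1     3,375.00     3,170.5026     3,170.5026       6,341.0052
  2     3,375.00     2,978.3960     5,956.7921      17,870.3762
  3     3,375.00     2,797.9296     8,393.7887      33,575.1550
  4     3,375.00     2,628.3979    10,513.5917      52,567.9583
  5     3,375.00     2,469.1385    12,345.6924      74,074.1545
  6     3,375.00     2,319.5289    13,917.1732      97,420.2126
  7    53,375.00    34,460.2344   241,221.6410   1,929,773.1282
  Σ                 50,824.1279   295,519.1817   2,211,621.9899
P = 50,824.1279.
Convexity = Σ t(t+1)·PV / [P·(1+y)²] = 2,211,621.9899 / (50,824.1279 × 1.133160) = 38.40163.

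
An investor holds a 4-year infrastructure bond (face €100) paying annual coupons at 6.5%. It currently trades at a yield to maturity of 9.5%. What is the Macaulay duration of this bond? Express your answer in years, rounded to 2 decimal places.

3.63 years

Periodic yield y = 0.095. Discount each cash flow and weight by its year:
  t   CF        PV=CF/(1+0.095)^t    t·PV
  1         6.50         5.9361         5.9361
  2         6.50         5.4211        10.8421
  3         6.50         4.9508        14.8523
  4       106.50        74.0787       296.3146
  Σ                     90.3866       327.9451
Price P = Σ PV = 90.3866.
Macaulay duration = Σ(t·PV) / P = 327.9451 / 90.3866 = 3.62825 years.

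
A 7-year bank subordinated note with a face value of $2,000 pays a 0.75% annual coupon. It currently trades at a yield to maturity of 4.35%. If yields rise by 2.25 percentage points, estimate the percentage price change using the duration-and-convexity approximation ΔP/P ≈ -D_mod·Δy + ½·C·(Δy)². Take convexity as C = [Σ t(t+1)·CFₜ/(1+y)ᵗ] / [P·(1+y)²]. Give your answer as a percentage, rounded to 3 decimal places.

With y = 0.0435:
  t   CF        PV=CF/(1+0.0435)^t    t·PV        t(t+1)·PV
  1        15.00        14.3747        14.3747          28.7494
  2        15.00        13.7755        27.5509          82.6528
  3        15.00        13.2012        39.6036         158.4146
  4        15.00        12.6509        50.6036         253.0180
  5        15.00        12.1235        60.6176         363.7058
  6        15.00        11.6181        69.7088         487.9618
  7     2,015.00     1,495.6428    10,469.4994      83,755.9953
  Σ                  1,573.3867    10,731.9588      85,130.4977
P = 1,573.3867; D_Mac = 6.82093 yrs; D_mod = 6.53659 yrs; C = 49.68952.
Duration effect: -6.53659 × (+0.0225) = -0.147073
Convexity effect: 0.5 × 49.68952 × (0.0225)² = +0.0125777
ΔP/P ≈ -0.147073 + 0.0125777 = -0.134496 = -13.4496%.

-13.450%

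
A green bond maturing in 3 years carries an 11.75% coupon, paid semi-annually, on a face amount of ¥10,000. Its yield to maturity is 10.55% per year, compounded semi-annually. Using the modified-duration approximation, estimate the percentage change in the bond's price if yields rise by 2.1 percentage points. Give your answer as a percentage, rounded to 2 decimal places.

-5.23%

Periodic yield y = 0.05275. Modified duration first:
  t   CF        PV=CF/(1+0.05275)^t    t·PV
  1       587.50       558.0622       558.0622
  2       587.50       530.0995     1,060.1989
  3       587.50       503.5378     1,510.6135
  4       587.50       478.3071     1,913.2286
  5       587.50       454.3407     2,271.7034
  6    10,587.50     7,777.5341    46,665.2045
  Σ                 10,301.8814    53,979.0112
P = 10,301.8814; D_Mac = 5.23972 half-year periods = 2.61986 yrs; D_mod = 2.61986/(1+0.05275) = 2.48859 yrs.
ΔP/P ≈ -D_mod · Δy = -2.48859 × (+0.021) = -0.052260 = -5.2260%.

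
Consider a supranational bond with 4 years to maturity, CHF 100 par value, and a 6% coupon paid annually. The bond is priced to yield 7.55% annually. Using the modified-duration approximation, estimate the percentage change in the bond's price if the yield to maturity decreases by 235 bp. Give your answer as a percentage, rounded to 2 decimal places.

+8.00%

Periodic yield y = 0.0755. Modified duration first:
  t   CF        PV=CF/(1+0.0755)^t    t·PV
  1         6.00         5.5788         5.5788
  2         6.00         5.1872        10.3743
  3         6.00         4.8230        14.4691
  4       106.00        79.2254       316.9014
  Σ                     94.8144       347.3237
P = 94.8144; D_Mac = 3.66320 yrs; D_mod = 3.66320/(1+0.0755) = 3.40604 yrs.
ΔP/P ≈ -D_mod · Δy = -3.40604 × (-0.0235) = +0.080042 = +8.0042%.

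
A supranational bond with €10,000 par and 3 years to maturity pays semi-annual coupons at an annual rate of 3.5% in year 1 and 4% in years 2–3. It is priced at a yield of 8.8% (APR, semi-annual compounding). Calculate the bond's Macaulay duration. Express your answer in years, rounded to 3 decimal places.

2.856 years

Periodic yield y = 0.044. Discount each cash flow and weight by its period:
  t   CF        PV=CF/(1+0.044)^t    t·PV
  1       175.00       167.6245       167.6245
  2       175.00       160.5599       321.1198
  3       200.00       175.7634       527.2903
  4       200.00       168.3558       673.4231
  5       200.00       161.2603       806.3016
  6    10,200.00     7,877.6590    47,265.9542
  Σ                  8,711.2230    49,761.7134
Price P = Σ PV = 8,711.2230.
Macaulay duration = Σ(t·PV) / P = 49,761.7134 / 8,711.2230 = 5.71237 half-year periods.
In years: 5.71237 / 2 = 2.85618 years.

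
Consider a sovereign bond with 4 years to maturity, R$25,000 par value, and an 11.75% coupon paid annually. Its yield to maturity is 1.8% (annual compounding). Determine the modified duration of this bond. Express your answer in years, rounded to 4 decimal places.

Periodic yield y = 0.018. First find Macaulay duration:
  t   CF        PV=CF/(1+0.018)^t    t·PV
  1     2,937.50     2,885.5599     2,885.5599
  2     2,937.50     2,834.5382     5,669.0765
  3     2,937.50     2,784.4187     8,353.2561
  4    27,937.50    26,013.3586   104,053.4346
  Σ                 34,517.8755   120,961.3270
P = 34,517.8755; Macaulay duration = 120,961.3270 / 34,517.8755 = 3.50431 years.
Modified duration = D_Mac / (1 + y) = 3.50431 / 1.018 = 3.44235 years.

3.4423 years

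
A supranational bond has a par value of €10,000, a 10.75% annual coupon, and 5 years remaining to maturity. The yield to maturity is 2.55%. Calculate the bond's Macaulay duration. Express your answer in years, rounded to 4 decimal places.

Periodic yield y = 0.0255. Discount each cash flow and weight by its year:
  t   CF        PV=CF/(1+0.0255)^t    t·PV
  1     1,075.00     1,048.2691     1,048.2691
  2     1,075.00     1,022.2030     2,044.4059
  3     1,075.00       996.7849     2,990.3548
  4     1,075.00       971.9990     3,887.9959
  5    11,075.00     9,764.8463    48,824.2314
  Σ                 13,804.1023    58,795.2572
Price P = Σ PV = 13,804.1023.
Macaulay duration = Σ(t·PV) / P = 58,795.2572 / 13,804.1023 = 4.25926 years.

4.2593 years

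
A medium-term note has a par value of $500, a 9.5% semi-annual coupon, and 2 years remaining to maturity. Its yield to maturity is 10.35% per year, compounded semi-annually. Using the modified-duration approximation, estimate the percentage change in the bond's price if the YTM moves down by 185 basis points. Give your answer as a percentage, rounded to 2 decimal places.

+3.28%

Periodic yield y = 0.05175. Modified duration first:
  t   CF        PV=CF/(1+0.05175)^t    t·PV
  1        23.75        22.5814        22.5814
  2        23.75        21.4703        42.9406
  3        23.75        20.4139        61.2417
  4       523.75       428.0297     1,712.1190
  Σ                    492.4954     1,838.8828
P = 492.4954; D_Mac = 3.73381 half-year periods = 1.86690 yrs; D_mod = 1.86690/(1+0.05175) = 1.77504 yrs.
ΔP/P ≈ -D_mod · Δy = -1.77504 × (-0.0185) = +0.032838 = +3.2838%.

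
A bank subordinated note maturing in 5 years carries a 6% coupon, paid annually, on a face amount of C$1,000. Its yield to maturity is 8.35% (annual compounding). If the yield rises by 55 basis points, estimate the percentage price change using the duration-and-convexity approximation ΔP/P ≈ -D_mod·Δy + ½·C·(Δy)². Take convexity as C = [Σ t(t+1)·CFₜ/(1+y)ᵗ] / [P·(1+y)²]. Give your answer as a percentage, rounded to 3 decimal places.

-2.218%

With y = 0.0835:
  t   CF        PV=CF/(1+0.0835)^t    t·PV        t(t+1)·PV
  1        60.00        55.3761        55.3761         110.7522
  2        60.00        51.1085       102.2171         306.6512
  3        60.00        47.1699       141.5096         566.0382
  4        60.00        43.5347       174.1388         870.6941
  5     1,060.00       709.8413     3,549.2067      21,295.2401
  Σ                    907.0305     4,022.4482      23,149.3758
P = 907.0305; D_Mac = 4.43474 yrs; D_mod = 4.09298 yrs; C = 21.74000.
Duration effect: -4.09298 × (+0.0055) = -0.022511
Convexity effect: 0.5 × 21.74000 × (0.0055)² = +0.0003288
ΔP/P ≈ -0.022511 + 0.0003288 = -0.022183 = -2.2183%.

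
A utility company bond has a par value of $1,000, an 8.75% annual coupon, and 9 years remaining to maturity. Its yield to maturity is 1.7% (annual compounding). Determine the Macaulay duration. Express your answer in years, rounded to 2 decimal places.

Periodic yield y = 0.017. Discount each cash flow and weight by its year:
  t   CF        PV=CF/(1+0.017)^t    t·PV
  1        87.50        86.0374        86.0374
  2        87.50        84.5992       169.1984
  3        87.50        83.1850       249.5551
  4        87.50        81.7945       327.1781
  5        87.50        80.4273       402.1363
  6        87.50        79.0829       474.4971
  7        87.50        77.7609       544.3264
  8        87.50        76.4611       611.6886
  9     1,087.50       934.4169     8,409.7522
  Σ                  1,583.7651    11,274.3696
Price P = Σ PV = 1,583.7651.
Macaulay duration = Σ(t·PV) / P = 11,274.3696 / 1,583.7651 = 7.11871 years.

7.12 years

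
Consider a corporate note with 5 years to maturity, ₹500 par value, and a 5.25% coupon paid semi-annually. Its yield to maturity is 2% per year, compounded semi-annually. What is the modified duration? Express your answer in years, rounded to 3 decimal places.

Periodic yield y = 0.01. First find Macaulay duration:
  t   CF        PV=CF/(1+0.01)^t    t·PV
  1       13.125        12.9950        12.9950
  2       13.125        12.8664        25.7328
  3       13.125        12.7390        38.2170
  4       13.125        12.6129        50.4515
  5       13.125        12.4880        62.4399
  6       13.125        12.3643        74.1861
  7       13.125        12.2419        85.6935
  8       13.125        12.1207        96.9657
  9       13.125        12.0007       108.0064
  10     513.125       464.5254     4,645.2537
  Σ                    576.9543     5,199.9416
P = 576.9543; Macaulay duration = 5,199.9416 / 576.9543 = 9.01274 half-year periods = 4.50637 years.
Modified duration = D_Mac / (1 + y) = 4.50637 / 1.01 = 4.46175 years.

4.462 years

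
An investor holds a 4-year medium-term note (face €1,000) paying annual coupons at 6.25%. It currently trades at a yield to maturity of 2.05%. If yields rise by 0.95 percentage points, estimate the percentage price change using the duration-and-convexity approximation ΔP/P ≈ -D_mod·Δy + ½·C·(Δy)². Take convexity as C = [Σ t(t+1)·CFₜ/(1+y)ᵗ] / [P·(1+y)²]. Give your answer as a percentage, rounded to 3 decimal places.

-3.355%

With y = 0.0205:
  t   CF        PV=CF/(1+0.0205)^t    t·PV        t(t+1)·PV
  1        62.50        61.2445        61.2445         122.4890
  2        62.50        60.0142       120.0284         360.0852
  3        62.50        58.8086       176.4259         705.7034
  4     1,062.50       979.6634     3,918.6538      19,593.2689
  Σ                  1,159.7307     4,276.3525      20,781.5465
P = 1,159.7307; D_Mac = 3.68737 yrs; D_mod = 3.61329 yrs; C = 17.20658.
Duration effect: -3.61329 × (+0.0095) = -0.034326
Convexity effect: 0.5 × 17.20658 × (0.0095)² = +0.0007764
ΔP/P ≈ -0.034326 + 0.0007764 = -0.033550 = -3.3550%.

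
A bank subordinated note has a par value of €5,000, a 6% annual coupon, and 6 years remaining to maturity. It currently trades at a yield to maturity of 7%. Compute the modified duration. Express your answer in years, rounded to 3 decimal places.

Periodic yield y = 0.07. First find Macaulay duration:
  t   CF        PV=CF/(1+0.07)^t    t·PV
  1       300.00       280.3738       280.3738
  2       300.00       262.0316       524.0632
  3       300.00       244.8894       734.6681
  4       300.00       228.8686       915.4743
  5       300.00       213.8959     1,069.4793
  6     5,300.00     3,531.6138    21,189.6827
  Σ                  4,761.6730    24,713.7414
P = 4,761.6730; Macaulay duration = 24,713.7414 / 4,761.6730 = 5.19014 years.
Modified duration = D_Mac / (1 + y) = 5.19014 / 1.07 = 4.85060 years.

4.851 years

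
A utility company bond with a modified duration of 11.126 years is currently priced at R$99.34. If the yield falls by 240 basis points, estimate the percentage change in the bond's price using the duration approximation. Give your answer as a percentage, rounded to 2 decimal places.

+26.70%

Duration approximation: ΔP/P ≈ -D_mod · Δy = -11.126 × (-0.024) = +0.267024.
As a percentage: +26.7024%.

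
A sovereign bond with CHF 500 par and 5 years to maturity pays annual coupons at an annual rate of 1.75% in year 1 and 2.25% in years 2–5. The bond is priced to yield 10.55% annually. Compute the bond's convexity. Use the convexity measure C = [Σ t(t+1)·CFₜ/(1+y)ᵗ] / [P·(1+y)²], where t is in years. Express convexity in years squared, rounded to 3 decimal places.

With y = 0.1055:
  t   CF        PV=CF/(1+0.1055)^t    t·PV        t(t+1)·PV
  1         8.75         7.9150         7.9150          15.8299
  2        11.25         9.2052        18.4105          55.2314
  3        11.25         8.3268        24.9803          99.9212
  4        11.25         7.5321        30.1285         150.6425
  5       511.25       309.6275     1,548.1377       9,288.8263
  Σ                    342.6066     1,629.5720       9,610.4513
P = 342.6066.
Convexity = Σ t(t+1)·PV / [P·(1+y)²] = 9,610.4513 / (342.6066 × 1.222130) = 22.95253.

22.953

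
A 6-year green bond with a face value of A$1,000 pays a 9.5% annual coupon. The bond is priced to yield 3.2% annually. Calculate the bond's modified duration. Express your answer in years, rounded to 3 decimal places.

Periodic yield y = 0.032. First find Macaulay duration:
  t   CF        PV=CF/(1+0.032)^t    t·PV
  1        95.00        92.0543        92.0543
  2        95.00        89.1999       178.3997
  3        95.00        86.4340       259.3019
  4        95.00        83.7539       335.0154
  5        95.00        81.1568       405.7842
  6     1,095.00       906.4335     5,438.6008
  Σ                  1,339.0323     6,709.1564
P = 1,339.0323; Macaulay duration = 6,709.1564 / 1,339.0323 = 5.01045 years.
Modified duration = D_Mac / (1 + y) = 5.01045 / 1.032 = 4.85509 years.

4.855 years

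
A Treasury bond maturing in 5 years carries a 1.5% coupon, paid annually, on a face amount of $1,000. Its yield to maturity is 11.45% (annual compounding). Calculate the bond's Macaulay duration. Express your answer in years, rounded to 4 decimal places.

4.8091 years

Periodic yield y = 0.1145. Discount each cash flow and weight by its year:
  t   CF        PV=CF/(1+0.1145)^t    t·PV
  1        15.00        13.4590        13.4590
  2        15.00        12.0762        24.1524
  3        15.00        10.8356        32.5067
  4        15.00         9.7223        38.8894
  5     1,015.00       590.2903     2,951.4517
  Σ                    636.3834     3,060.4591
Price P = Σ PV = 636.3834.
Macaulay duration = Σ(t·PV) / P = 3,060.4591 / 636.3834 = 4.80914 years.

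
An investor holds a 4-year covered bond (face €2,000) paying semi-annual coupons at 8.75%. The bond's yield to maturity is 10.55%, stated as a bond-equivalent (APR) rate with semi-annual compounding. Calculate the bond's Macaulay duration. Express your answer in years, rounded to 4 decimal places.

3.4408 years

Periodic yield y = 0.05275. Discount each cash flow and weight by its period:
  t   CF        PV=CF/(1+0.05275)^t    t·PV
  1        87.50        83.1156        83.1156
  2        87.50        78.9510       157.9020
  3        87.50        74.9950       224.9850
  4        87.50        71.2372       284.9489
  5        87.50        67.6678       338.3388
  6        87.50        64.2771       385.6628
  7        87.50        61.0564       427.3949
  8     2,087.50     1,383.6444    11,069.1550
  Σ                  1,884.9446    12,971.5031
Price P = Σ PV = 1,884.9446.
Macaulay duration = Σ(t·PV) / P = 12,971.5031 / 1,884.9446 = 6.88164 half-year periods.
In years: 6.88164 / 2 = 3.44082 years.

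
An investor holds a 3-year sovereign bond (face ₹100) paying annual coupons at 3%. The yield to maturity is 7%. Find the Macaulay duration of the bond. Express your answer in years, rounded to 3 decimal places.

Periodic yield y = 0.07. Discount each cash flow and weight by its year:
  t   CF        PV=CF/(1+0.07)^t    t·PV
  1         3.00         2.8037         2.8037
  2         3.00         2.6203         5.2406
  3       103.00        84.0787       252.2360
  Σ                     89.5027       260.2804
Price P = Σ PV = 89.5027.
Macaulay duration = Σ(t·PV) / P = 260.2804 / 89.5027 = 2.90807 years.

2.908 years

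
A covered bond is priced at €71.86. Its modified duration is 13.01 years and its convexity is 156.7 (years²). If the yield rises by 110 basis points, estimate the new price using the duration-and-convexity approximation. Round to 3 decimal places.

Duration effect: -D_mod·Δy = -13.01 × (+0.011) = -0.143110
Convexity effect: ½·C·(Δy)² = 0.5 × 156.7 × (0.011)² = +0.00948035
ΔP/P ≈ -0.143110 + 0.00948035 = -0.13362965
New price ≈ 71.86 × (1 - 0.13362965) = 62.257373351.

€62.257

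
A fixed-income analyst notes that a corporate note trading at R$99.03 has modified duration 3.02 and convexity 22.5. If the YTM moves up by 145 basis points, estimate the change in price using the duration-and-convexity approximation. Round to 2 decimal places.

Duration effect: -D_mod·Δy = -3.02 × (+0.0145) = -0.043790
Convexity effect: ½·C·(Δy)² = 0.5 × 22.5 × (0.0145)² = +0.0023653125
ΔP/P ≈ -0.043790 + 0.0023653125 = -0.0414246875
ΔP ≈ 99.03 × (-0.0414246875) = -4.102286803125.

-R$4.10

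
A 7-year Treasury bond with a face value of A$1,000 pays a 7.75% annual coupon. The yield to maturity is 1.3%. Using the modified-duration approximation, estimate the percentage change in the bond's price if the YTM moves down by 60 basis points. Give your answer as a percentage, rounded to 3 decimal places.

+3.494%

Periodic yield y = 0.013. Modified duration first:
  t   CF        PV=CF/(1+0.013)^t    t·PV
  1        77.50        76.5054        76.5054
  2        77.50        75.5236       151.0472
  3        77.50        74.5544       223.6632
  4        77.50        73.5976       294.3906
  5        77.50        72.6532       363.2658
  6        77.50        71.7208       430.3247
  7     1,077.50       984.3537     6,890.4756
  Σ                  1,428.9087     8,429.6726
P = 1,428.9087; D_Mac = 5.89938 yrs; D_mod = 5.89938/(1+0.013) = 5.82367 yrs.
ΔP/P ≈ -D_mod · Δy = -5.82367 × (-0.006) = +0.034942 = +3.4942%.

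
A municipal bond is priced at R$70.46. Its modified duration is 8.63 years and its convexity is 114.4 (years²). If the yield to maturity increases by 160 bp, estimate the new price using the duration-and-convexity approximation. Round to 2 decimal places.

R$61.76

Duration effect: -D_mod·Δy = -8.63 × (+0.016) = -0.138080
Convexity effect: ½·C·(Δy)² = 0.5 × 114.4 × (0.016)² = +0.0146432
ΔP/P ≈ -0.138080 + 0.0146432 = -0.1234368
New price ≈ 70.46 × (1 - 0.1234368) = 61.762643072.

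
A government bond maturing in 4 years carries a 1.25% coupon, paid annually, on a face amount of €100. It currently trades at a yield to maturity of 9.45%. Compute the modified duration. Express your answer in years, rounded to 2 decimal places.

Periodic yield y = 0.0945. First find Macaulay duration:
  t   CF        PV=CF/(1+0.0945)^t    t·PV
  1         1.25         1.1421         1.1421
  2         1.25         1.0435         2.0869
  3         1.25         0.9534         2.8601
  4       101.25        70.5557       282.2227
  Σ                     73.6946       288.3118
P = 73.6946; Macaulay duration = 288.3118 / 73.6946 = 3.91225 years.
Modified duration = D_Mac / (1 + y) = 3.91225 / 1.0945 = 3.57447 years.

3.57 years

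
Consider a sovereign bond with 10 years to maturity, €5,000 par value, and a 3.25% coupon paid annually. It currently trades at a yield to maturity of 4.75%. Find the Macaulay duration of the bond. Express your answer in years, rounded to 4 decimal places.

Periodic yield y = 0.0475. Discount each cash flow and weight by its year:
  t   CF        PV=CF/(1+0.0475)^t    t·PV
  1       162.50       155.1313       155.1313
  2       162.50       148.0967       296.1933
  3       162.50       141.3811       424.1432
  4       162.50       134.9700       539.8800
  5       162.50       128.8496       644.2482
  6       162.50       123.0068       738.0409
  7       162.50       117.4289       822.0026
  8       162.50       112.1040       896.8320
  9       162.50       107.0205       963.1847
  10    5,162.50     3,245.7850    32,457.8500
  Σ                  4,413.7739    37,937.5062
Price P = Σ PV = 4,413.7739.
Macaulay duration = Σ(t·PV) / P = 37,937.5062 / 4,413.7739 = 8.59525 years.

8.5953 years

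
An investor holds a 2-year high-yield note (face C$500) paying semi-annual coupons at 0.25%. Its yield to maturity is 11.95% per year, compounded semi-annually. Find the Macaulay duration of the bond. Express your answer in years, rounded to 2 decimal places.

Periodic yield y = 0.05975. Discount each cash flow and weight by its period:
  t   CF        PV=CF/(1+0.05975)^t    t·PV
  1        0.625         0.5898         0.5898
  2        0.625         0.5565         1.1130
  3        0.625         0.5251         1.5754
  4      500.625       396.9162     1,587.6648
  Σ                    398.5876     1,590.9430
Price P = Σ PV = 398.5876.
Macaulay duration = Σ(t·PV) / P = 1,590.9430 / 398.5876 = 3.99145 half-year periods.
In years: 3.99145 / 2 = 1.99573 years.

2.00 years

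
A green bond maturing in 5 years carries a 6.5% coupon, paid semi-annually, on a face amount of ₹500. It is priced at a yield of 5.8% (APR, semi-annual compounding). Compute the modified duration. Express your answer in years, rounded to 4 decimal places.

Periodic yield y = 0.029. First find Macaulay duration:
  t   CF        PV=CF/(1+0.029)^t    t·PV
  1        16.25        15.7920        15.7920
  2        16.25        15.3470        30.6939
  3        16.25        14.9144        44.7433
  4        16.25        14.4941        57.9765
  5        16.25        14.0856        70.4282
  6        16.25        13.6887        82.1320
  7        16.25        13.3029        93.1202
  8        16.25        12.9280       103.4238
  9        16.25        12.5636       113.0726
  10      516.25       387.8880     3,878.8798
  Σ                    515.0043     4,490.2623
P = 515.0043; Macaulay duration = 4,490.2623 / 515.0043 = 8.71888 half-year periods = 4.35944 years.
Modified duration = D_Mac / (1 + y) = 4.35944 / 1.029 = 4.23658 years.

4.2366 years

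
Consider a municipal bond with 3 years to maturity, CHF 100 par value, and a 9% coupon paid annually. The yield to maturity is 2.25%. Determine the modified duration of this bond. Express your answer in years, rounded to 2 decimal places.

2.72 years

Periodic yield y = 0.0225. First find Macaulay duration:
  t   CF        PV=CF/(1+0.0225)^t    t·PV
  1         9.00         8.8020         8.8020
  2         9.00         8.6083        17.2165
  3       109.00       101.9616       305.8847
  Σ                    119.3718       331.9032
P = 119.3718; Macaulay duration = 331.9032 / 119.3718 = 2.78042 years.
Modified duration = D_Mac / (1 + y) = 2.78042 / 1.0225 = 2.71923 years.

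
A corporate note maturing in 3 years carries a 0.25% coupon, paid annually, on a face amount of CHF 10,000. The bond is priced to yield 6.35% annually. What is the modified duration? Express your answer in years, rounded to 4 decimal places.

2.8131 years

Periodic yield y = 0.0635. First find Macaulay duration:
  t   CF        PV=CF/(1+0.0635)^t    t·PV
  1        25.00        23.5073        23.5073
  2        25.00        22.1037        44.2074
  3    10,025.00     8,334.3531    25,003.0594
  Σ                  8,379.9641    25,070.7741
P = 8,379.9641; Macaulay duration = 25,070.7741 / 8,379.9641 = 2.99175 years.
Modified duration = D_Mac / (1 + y) = 2.99175 / 1.0635 = 2.81312 years.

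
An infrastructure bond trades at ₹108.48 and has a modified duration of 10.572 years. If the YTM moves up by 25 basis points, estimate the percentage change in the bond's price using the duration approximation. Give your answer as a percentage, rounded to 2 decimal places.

Duration approximation: ΔP/P ≈ -D_mod · Δy = -10.572 × (+0.0025) = -0.026430.
As a percentage: -2.6430%.

-2.64%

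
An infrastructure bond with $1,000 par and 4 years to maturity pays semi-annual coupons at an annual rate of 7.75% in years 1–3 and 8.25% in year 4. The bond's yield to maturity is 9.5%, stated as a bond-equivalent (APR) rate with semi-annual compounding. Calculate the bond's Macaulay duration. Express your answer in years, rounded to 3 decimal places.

Periodic yield y = 0.0475. Discount each cash flow and weight by its period:
  t   CF        PV=CF/(1+0.0475)^t    t·PV
  1        38.75        36.9928        36.9928
  2        38.75        35.3154        70.6307
  3        38.75        33.7139       101.1418
  4        38.75        32.1852       128.7406
  5        38.75        30.7257       153.6284
  6        38.75        29.3324       175.9944
  7        41.25        29.8089       208.6622
  8     1,041.25       718.3279     5,746.6236
  Σ                    946.4022     6,622.4145
Price P = Σ PV = 946.4022.
Macaulay duration = Σ(t·PV) / P = 6,622.4145 / 946.4022 = 6.99746 half-year periods.
In years: 6.99746 / 2 = 3.49873 years.

3.499 years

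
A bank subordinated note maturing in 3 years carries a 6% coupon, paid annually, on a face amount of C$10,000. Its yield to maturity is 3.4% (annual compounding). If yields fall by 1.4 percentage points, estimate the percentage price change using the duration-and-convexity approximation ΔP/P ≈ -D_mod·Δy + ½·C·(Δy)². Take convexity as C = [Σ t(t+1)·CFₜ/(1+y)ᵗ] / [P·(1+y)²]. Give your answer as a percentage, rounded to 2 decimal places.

+3.95%

With y = 0.034:
  t   CF        PV=CF/(1+0.034)^t    t·PV        t(t+1)·PV
  1       600.00       580.2708       580.2708       1,160.5416
  2       600.00       561.1903     1,122.3806       3,367.1419
  3    10,600.00     9,588.3582    28,765.0745     115,060.2981
  Σ                 10,729.8193    30,467.7260     119,587.9817
P = 10,729.8193; D_Mac = 2.83954 yrs; D_mod = 2.74617 yrs; C = 10.42447.
Duration effect: -2.74617 × (-0.014) = +0.038446
Convexity effect: 0.5 × 10.42447 × (-0.014)² = +0.0010216
ΔP/P ≈ +0.038446 + 0.0010216 = +0.039468 = +3.9468%.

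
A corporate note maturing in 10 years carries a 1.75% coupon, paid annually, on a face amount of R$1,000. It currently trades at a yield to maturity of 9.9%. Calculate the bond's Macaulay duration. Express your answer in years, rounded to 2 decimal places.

Periodic yield y = 0.099. Discount each cash flow and weight by its year:
  t   CF        PV=CF/(1+0.099)^t    t·PV
  1        17.50        15.9236        15.9236
  2        17.50        14.4891        28.9783
  3        17.50        13.1839        39.5518
  4        17.50        11.9963        47.9852
  5        17.50        10.9156        54.5782
  6        17.50         9.9323        59.5941
  7        17.50         9.0376        63.2634
  8        17.50         8.2235        65.7880
  9        17.50         7.4827        67.3444
  10    1,017.50       395.8745     3,958.7447
  Σ                    497.0592     4,401.7516
Price P = Σ PV = 497.0592.
Macaulay duration = Σ(t·PV) / P = 4,401.7516 / 497.0592 = 8.85559 years.

8.86 years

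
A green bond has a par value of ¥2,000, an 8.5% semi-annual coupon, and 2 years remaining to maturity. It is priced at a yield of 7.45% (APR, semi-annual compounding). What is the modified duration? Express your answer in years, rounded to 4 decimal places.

Periodic yield y = 0.03725. First find Macaulay duration:
  t   CF        PV=CF/(1+0.03725)^t    t·PV
  1        85.00        81.9475        81.9475
  2        85.00        79.0045       158.0091
  3        85.00        76.1673       228.5019
  4     2,085.00     1,801.2429     7,204.9717
  Σ                  2,038.3622     7,673.4301
P = 2,038.3622; Macaulay duration = 7,673.4301 / 2,038.3622 = 3.76451 half-year periods = 1.88225 years.
Modified duration = D_Mac / (1 + y) = 1.88225 / 1.03725 = 1.81466 years.

1.8147 years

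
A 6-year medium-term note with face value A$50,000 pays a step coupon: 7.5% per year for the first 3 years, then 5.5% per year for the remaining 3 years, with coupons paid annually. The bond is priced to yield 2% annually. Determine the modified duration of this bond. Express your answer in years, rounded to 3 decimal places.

5.085 years

Periodic yield y = 0.02. First find Macaulay duration:
  t   CF        PV=CF/(1+0.02)^t    t·PV
  1     3,750.00     3,676.4706     3,676.4706
  2     3,750.00     3,604.3829     7,208.7659
  3     3,750.00     3,533.7088    10,601.1263
  4     2,750.00     2,540.5749    10,162.2997
  5     2,750.00     2,490.7597    12,453.7986
  6    52,750.00    46,840.4904   281,042.9425
  Σ                 62,686.3873   325,145.4035
P = 62,686.3873; Macaulay duration = 325,145.4035 / 62,686.3873 = 5.18686 years.
Modified duration = D_Mac / (1 + y) = 5.18686 / 1.02 = 5.08516 years.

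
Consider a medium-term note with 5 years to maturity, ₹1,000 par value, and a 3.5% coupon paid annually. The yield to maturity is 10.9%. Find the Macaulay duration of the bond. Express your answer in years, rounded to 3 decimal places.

4.606 years

Periodic yield y = 0.109. Discount each cash flow and weight by its year:
  t   CF        PV=CF/(1+0.109)^t    t·PV
  1        35.00        31.5600        31.5600
  2        35.00        28.4580        56.9161
  3        35.00        25.6610        76.9830
  4        35.00        23.1389        92.5554
  5     1,035.00       616.9964     3,084.9819
  Σ                    725.8142     3,342.9964
Price P = Σ PV = 725.8142.
Macaulay duration = Σ(t·PV) / P = 3,342.9964 / 725.8142 = 4.60586 years.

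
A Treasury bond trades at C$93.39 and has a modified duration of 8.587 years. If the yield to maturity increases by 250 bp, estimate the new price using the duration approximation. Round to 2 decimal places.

Duration approximation: ΔP/P ≈ -D_mod · Δy = -8.587 × (+0.025) = -0.214675.
New price ≈ 93.39 × (1 - 0.214675) = 73.34150175.

C$73.34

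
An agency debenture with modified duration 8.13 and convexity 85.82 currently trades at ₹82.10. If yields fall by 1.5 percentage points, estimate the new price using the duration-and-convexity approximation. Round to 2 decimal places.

Duration effect: -D_mod·Δy = -8.13 × (-0.015) = +0.121950
Convexity effect: ½·C·(Δy)² = 0.5 × 85.82 × (-0.015)² = +0.00965475
ΔP/P ≈ +0.121950 + 0.00965475 = +0.13160475
New price ≈ 82.10 × (1 + 0.13160475) = 92.904749975.

₹92.90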